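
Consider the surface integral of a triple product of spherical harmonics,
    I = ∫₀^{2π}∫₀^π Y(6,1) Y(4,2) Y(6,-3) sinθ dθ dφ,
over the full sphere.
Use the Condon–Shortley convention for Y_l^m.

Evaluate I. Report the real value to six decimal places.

0.036205

m-sum 0 ✓  L=16 even ✓  2≤6≤10 ✓
Π(2lᵢ+1) = 13×9×13 = 1521
triangle coeff Δ(6,4,6) = 1/15315300
Σ_t [0,4]: t=0:+1/829440 t=1:−1/25920 t=2:+1/9216 t=3:−1/25920 t=4:+1/829440 = 7/207360
(3j)²=28/2431 [(6 4 6; 0 0 0)], sign=+1
Σ_t [2,4]: t=2:+1/69120 t=3:−1/51840 t=4:+1/483840 = -1/362880
(3j)²=16/17017 [(6 4 6; 1 2 -3)], sign=+1
⇒ 4πI² = 576/34969
I = (+1)√(576/34969/(4π)) = 0.03620468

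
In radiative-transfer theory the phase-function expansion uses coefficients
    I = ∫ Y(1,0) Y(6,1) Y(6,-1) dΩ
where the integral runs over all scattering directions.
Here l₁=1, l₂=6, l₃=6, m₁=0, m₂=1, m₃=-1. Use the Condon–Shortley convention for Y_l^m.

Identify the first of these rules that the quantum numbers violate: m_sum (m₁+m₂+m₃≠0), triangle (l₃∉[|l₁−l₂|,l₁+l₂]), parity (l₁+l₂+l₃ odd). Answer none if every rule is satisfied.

m₁+m₂+m₃ = 0 + 1 − 1 = 0  ✓
triangle: |1−6|=5 ≤ l₃=6 ≤ 1+6=7  ✓
parity: l₁+l₂+l₃ = 13 is odd  ✗

parity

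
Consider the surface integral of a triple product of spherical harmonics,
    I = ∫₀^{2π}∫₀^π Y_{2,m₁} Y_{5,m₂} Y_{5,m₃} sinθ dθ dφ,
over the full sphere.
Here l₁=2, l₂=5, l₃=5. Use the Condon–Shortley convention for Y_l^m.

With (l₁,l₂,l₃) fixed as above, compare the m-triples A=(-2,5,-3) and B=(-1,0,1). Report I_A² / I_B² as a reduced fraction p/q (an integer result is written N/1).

6/1

Same 2,5,5: normalisation and zero-m 3j drop out of the ratio.
A: Δ: 2! 2! 8! / 13! → 1/38610; sum: t=2:+1/161280 = 1/161280; 3j²(2 5 5; -2 5 -3) = Δ·Π!·Σ² = 1/143  (sign +1)
B: Δ: 2! 2! 8! / 13! → 1/38610; sum: t=1:−1/1152 t=2:+1/1440 = -1/5760; 3j²(2 5 5; -1 0 1) = Δ·Π!·Σ² = 1/858  (sign -1)
I_A²/I_B² = (1/143)/(1/858) = 6/1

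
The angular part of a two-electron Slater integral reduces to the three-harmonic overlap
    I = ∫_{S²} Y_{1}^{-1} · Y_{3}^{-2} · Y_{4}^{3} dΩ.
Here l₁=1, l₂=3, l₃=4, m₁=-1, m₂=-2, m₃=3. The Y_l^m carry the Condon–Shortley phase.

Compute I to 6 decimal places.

m-sum 0 ✓  L=8 even ✓  2≤4≤4 ✓
Π(2lᵢ+1) = 3×7×9 = 189
triangle coeff Δ(1,3,4) = 1/252
Σ_t [0,0]: t=0:+1/36 = 1/36
(3j)²=4/63 [(1 3 4; 0 0 0)], sign=+1
Σ_t [0,0]: t=0:+1/240 = 1/240
(3j)²=1/12 [(1 3 4; -1 -2 3)], sign=-1
⇒ 4πI² = 1/1
I = (-1)√(1/1/(4π)) = -0.28209479

-0.282095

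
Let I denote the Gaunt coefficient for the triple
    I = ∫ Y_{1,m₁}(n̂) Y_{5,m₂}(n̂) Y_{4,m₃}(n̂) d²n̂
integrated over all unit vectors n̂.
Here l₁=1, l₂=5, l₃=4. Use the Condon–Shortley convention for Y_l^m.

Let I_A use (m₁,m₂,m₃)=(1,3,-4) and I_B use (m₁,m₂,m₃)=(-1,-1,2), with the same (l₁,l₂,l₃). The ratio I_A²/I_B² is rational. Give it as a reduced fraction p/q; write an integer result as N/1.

1/6

l's match ⇒ only the (l;m) 3-j factors differ between A and B.
A: triangle coeff Δ(1,5,4) = 1/495; Σ_t [0,0]: t=0:+1/80640 = 1/80640; (3j)²=1/495 [(1 5 4; 1 3 -4)], sign=+1
B: triangle coeff Δ(1,5,4) = 1/495; Σ_t [2,2]: t=2:+1/2880 = 1/2880; (3j)²=2/165 [(1 5 4; -1 -1 2)], sign=+1
I_A²/I_B² = (1/495)/(2/165) = 1/6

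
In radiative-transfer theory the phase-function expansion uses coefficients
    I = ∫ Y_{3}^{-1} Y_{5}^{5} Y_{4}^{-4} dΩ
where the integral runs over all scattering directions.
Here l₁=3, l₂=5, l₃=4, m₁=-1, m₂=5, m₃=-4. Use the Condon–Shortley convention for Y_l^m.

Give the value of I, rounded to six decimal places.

0.189625

m-sum 0 ✓  L=12 even ✓  2≤4≤8 ✓
Π(2lᵢ+1) = 7×11×9 = 693
triangle coeff Δ(3,5,4) = 1/180180
Σ_t [1,3]: t=1:−1/576 t=2:+1/144 t=3:−1/576 = 1/288
(3j)²=20/1001 [(3 5 4; 0 0 0)], sign=+1
Σ_t [4,4]: t=4:+1/34560 = 1/34560
(3j)²=14/429 [(3 5 4; -1 5 -4)], sign=+1
⇒ 4πI² = 840/1859
I = (+1)√(840/1859/(4π)) = 0.18962475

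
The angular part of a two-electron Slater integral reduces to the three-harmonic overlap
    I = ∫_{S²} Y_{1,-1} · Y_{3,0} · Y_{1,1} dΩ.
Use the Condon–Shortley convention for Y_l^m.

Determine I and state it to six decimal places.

triangle: need 2≤l₃≤4, have 1; I=0

0.000000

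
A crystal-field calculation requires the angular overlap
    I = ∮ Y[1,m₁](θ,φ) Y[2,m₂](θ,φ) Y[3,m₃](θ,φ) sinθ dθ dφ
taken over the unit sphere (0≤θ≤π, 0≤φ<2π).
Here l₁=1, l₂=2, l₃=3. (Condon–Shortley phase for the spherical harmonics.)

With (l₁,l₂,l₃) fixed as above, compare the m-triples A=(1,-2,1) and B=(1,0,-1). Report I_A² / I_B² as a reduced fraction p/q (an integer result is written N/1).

l's match ⇒ only the (l;m) 3-j factors differ between A and B.
A: triangle coeff Δ(1,2,3) = 1/105; Σ_t [0,0]: t=0:+1/48 = 1/48; (3j)²=1/105 [(1 2 3; 1 -2 1)], sign=+1
B: triangle coeff Δ(1,2,3) = 1/105; Σ_t [0,0]: t=0:+1/8 = 1/8; (3j)²=2/35 [(1 2 3; 1 0 -1)], sign=+1
I_A²/I_B² = (1/105)/(2/35) = 1/6

1/6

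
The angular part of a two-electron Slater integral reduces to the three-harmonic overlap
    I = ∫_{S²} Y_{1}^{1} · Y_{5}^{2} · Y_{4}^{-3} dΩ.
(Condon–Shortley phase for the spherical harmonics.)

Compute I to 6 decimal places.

Rules hold: Σm=0, L=10 even, 4≤4≤6.
N = 3·11·9 = 297
Δ = 2!·0!·8!/11! = 1/495
Racah Σ t=1..1: t=1:−1/576 = -1/576
⇒ 3j(1 5 4; 0 0 0)² = 5/99, sgn -1
Racah Σ t=0..0: t=0:+1/10080 = 1/10080
⇒ 3j(1 5 4; 1 2 -3)² = 1/165, sgn -1
4πI² = N·(3j₀)²·(3jₘ)² = 1/11
I = +1·√(0.0909091/4π) = 0.08505478

0.085055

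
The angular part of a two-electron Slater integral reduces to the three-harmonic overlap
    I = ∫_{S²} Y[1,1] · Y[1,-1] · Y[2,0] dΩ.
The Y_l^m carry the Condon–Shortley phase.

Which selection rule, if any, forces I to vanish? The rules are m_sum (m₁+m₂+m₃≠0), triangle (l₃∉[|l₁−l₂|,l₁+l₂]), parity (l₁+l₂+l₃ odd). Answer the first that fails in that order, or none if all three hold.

m₁+m₂+m₃ = 1 − 1 + 0 = 0  ✓
triangle: |1−1|=0 ≤ l₃=2 ≤ 1+1=2  ✓
parity: l₁+l₂+l₃ = 4 is even  ✓

none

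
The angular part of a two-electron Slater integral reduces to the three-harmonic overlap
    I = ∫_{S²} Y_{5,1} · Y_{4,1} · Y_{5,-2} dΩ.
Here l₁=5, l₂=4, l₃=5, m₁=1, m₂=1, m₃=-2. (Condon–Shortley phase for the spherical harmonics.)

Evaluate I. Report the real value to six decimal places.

Rules hold: Σm=0, L=14 even, 1≤5≤9.
N = 11·9·11 = 1089
Δ = 4!·6!·4!/15! = 1/3153150
Racah Σ t=0..4: t=0:+1/69120 t=1:−1/1728 t=2:+1/576 t=3:−1/1728 t=4:+1/69120 = 7/11520
⇒ 3j(5 4 5; 0 0 0)² = 2/143, sgn -1
Racah Σ t=1..4: t=1:−1/5184 t=2:+1/1152 t=3:−1/2880 t=4:+1/103680 = 7/20736
⇒ 3j(5 4 5; 1 1 -2)² = 35/2574, sgn -1
4πI² = N·(3j₀)²·(3jₘ)² = 35/169
I = +1·√(0.207101/4π) = 0.12837656

0.128377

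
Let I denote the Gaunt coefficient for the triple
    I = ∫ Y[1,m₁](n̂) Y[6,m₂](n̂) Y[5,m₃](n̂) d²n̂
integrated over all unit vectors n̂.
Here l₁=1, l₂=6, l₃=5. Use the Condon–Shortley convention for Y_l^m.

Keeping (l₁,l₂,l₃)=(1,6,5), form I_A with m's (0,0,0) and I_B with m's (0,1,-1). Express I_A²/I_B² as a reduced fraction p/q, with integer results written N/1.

l's match ⇒ only the (l;m) 3-j factors differ between A and B.
A: triangle coeff Δ(1,6,5) = 1/858; Σ_t [1,1]: t=1:−1/14400 = -1/14400; (3j)²=6/143 [(1 6 5; 0 0 0)], sign=+1
B: triangle coeff Δ(1,6,5) = 1/858; Σ_t [1,1]: t=1:−1/17280 = -1/17280; (3j)²=35/858 [(1 6 5; 0 1 -1)], sign=-1
I_A²/I_B² = (6/143)/(35/858) = 36/35

36/35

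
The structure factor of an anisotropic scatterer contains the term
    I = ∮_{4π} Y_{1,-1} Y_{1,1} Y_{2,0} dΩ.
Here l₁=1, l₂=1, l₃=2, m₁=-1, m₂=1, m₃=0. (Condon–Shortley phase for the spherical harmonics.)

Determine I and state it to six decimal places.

Rules hold: Σm=0, L=4 even, 0≤2≤2.
N = 3·3·5 = 45
Δ = 0!·2!·2!/5! = 1/30
Racah Σ t=0..0: t=0:+1/1 = 1/1
⇒ 3j(1 1 2; 0 0 0)² = 2/15, sgn +1
Racah Σ t=0..0: t=0:+1/4 = 1/4
⇒ 3j(1 1 2; -1 1 0)² = 1/30, sgn +1
4πI² = N·(3j₀)²·(3jₘ)² = 1/5
I = +1·√(0.2/4π) = 0.12615663

0.126157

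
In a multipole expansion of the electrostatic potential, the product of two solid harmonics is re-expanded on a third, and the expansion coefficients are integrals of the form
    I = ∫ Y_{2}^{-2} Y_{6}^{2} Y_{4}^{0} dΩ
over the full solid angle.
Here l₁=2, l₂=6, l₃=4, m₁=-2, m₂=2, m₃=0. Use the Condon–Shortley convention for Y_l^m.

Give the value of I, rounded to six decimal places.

Checks pass: Σm=0; 12 even; l₃=4∈[4,8].
(2·2+1)(2·6+1)(2·4+1) = 585
Δ: 4! 0! 8! / 13! → 1/6435
sum: t=2:+1/2304 = 1/2304
3j²(2 6 4; 0 0 0) = Δ·Π!·Σ² = 5/143  (sign +1)
sum: t=4:+1/13824 = 1/13824
3j²(2 6 4; -2 2 0) = Δ·Π!·Σ² = 14/1287  (sign +1)
combine: 4πI² = 585·5/143·14/1287 = 350/1573
take √, sign +1: I = 0.13306527

0.133065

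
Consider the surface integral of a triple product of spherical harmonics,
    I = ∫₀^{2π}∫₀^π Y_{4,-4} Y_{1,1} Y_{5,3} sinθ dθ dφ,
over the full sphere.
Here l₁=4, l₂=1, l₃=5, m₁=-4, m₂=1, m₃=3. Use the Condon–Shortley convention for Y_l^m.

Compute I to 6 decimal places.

m-sum 0 ✓  L=10 even ✓  3≤5≤5 ✓
Π(2lᵢ+1) = 9×3×11 = 297
triangle coeff Δ(4,1,5) = 1/495
Σ_t [0,0]: t=0:+1/576 = 1/576
(3j)²=5/99 [(4 1 5; 0 0 0)], sign=-1
Σ_t [0,0]: t=0:+1/80640 = 1/80640
(3j)²=1/495 [(4 1 5; -4 1 3)], sign=+1
⇒ 4πI² = 1/33
I = (-1)√(1/33/(4π)) = -0.04910640

-0.049106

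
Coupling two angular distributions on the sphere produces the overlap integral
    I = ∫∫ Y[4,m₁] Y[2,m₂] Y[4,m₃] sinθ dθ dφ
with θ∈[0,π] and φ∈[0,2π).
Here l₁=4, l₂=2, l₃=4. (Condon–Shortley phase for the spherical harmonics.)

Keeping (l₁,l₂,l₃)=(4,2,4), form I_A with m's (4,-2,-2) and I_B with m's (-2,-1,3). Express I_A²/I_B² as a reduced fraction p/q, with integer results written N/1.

8/25

Same 4,2,4: normalisation and zero-m 3j drop out of the ratio.
A: Δ: 2! 6! 2! / 11! → 1/13860; sum: t=0:+1/2880 = 1/2880; 3j²(4 2 4; 4 -2 -2) = Δ·Π!·Σ² = 2/165  (sign +1)
B: Δ: 2! 6! 2! / 11! → 1/13860; sum: t=0:+1/1440 t=1:−1/240 = -1/288; 3j²(4 2 4; -2 -1 3) = Δ·Π!·Σ² = 5/132  (sign +1)
I_A²/I_B² = (2/165)/(5/132) = 8/25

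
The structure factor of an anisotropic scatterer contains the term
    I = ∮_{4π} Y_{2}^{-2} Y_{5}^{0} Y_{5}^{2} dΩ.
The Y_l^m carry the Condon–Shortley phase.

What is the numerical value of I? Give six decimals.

Rules hold: Σm=0, L=12 even, 3≤5≤7.
N = 5·11·11 = 605
Δ = 2!·2!·8!/13! = 1/38610
Racah Σ t=0..2: t=0:+1/2880 t=1:−1/576 t=2:+1/2880 = -1/960
⇒ 3j(2 5 5; 0 0 0)² = 10/429, sgn +1
Racah Σ t=2..2: t=2:+1/2880 = 1/2880
⇒ 3j(2 5 5; -2 0 2)² = 14/429, sgn -1
4πI² = N·(3j₀)²·(3jₘ)² = 700/1521
I = -1·√(0.460224/4π) = -0.19137248

-0.191372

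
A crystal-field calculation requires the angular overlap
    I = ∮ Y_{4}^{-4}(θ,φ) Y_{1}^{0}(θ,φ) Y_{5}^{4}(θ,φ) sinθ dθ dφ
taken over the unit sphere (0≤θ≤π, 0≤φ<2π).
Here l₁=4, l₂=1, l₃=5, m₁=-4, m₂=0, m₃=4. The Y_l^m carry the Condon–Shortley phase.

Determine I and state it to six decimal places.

Checks pass: Σm=0; 10 even; l₃=5∈[3,5].
(2·4+1)(2·1+1)(2·5+1) = 297
Δ: 0! 8! 2! / 11! → 1/495
sum: t=0:+1/576 = 1/576
3j²(4 1 5; 0 0 0) = Δ·Π!·Σ² = 5/99  (sign -1)
sum: t=0:+1/40320 = 1/40320
3j²(4 1 5; -4 0 4) = Δ·Π!·Σ² = 1/55  (sign -1)
combine: 4πI² = 297·5/99·1/55 = 3/11
take √, sign +1: I = 0.14731920

0.147319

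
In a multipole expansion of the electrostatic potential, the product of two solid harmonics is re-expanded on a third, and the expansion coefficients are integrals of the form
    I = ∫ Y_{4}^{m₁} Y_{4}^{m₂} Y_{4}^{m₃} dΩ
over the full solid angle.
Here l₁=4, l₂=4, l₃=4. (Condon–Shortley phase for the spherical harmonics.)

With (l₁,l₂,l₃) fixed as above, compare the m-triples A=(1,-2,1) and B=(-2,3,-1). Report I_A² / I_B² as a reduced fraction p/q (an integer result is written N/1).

Shared (l₁,l₂,l₃)=(4,4,4): N and (l;000)² cancel in I_A²/I_B².
A: Δ = 4!·4!·4!/13! = 1/450450; Racah Σ t=0..2: t=0:+1/576 t=1:−1/144 t=2:+1/576 = -1/288; ⇒ 3j(4 4 4; 1 -2 1)² = 20/1001, sgn +1
B: Δ = 4!·4!·4!/13! = 1/450450; Racah Σ t=3..4: t=3:−1/864 t=4:+1/576 = 1/1728; ⇒ 3j(4 4 4; -2 3 -1)² = 5/1287, sgn -1
I_A²/I_B² = (20/1001)/(5/1287) = 36/7

36/7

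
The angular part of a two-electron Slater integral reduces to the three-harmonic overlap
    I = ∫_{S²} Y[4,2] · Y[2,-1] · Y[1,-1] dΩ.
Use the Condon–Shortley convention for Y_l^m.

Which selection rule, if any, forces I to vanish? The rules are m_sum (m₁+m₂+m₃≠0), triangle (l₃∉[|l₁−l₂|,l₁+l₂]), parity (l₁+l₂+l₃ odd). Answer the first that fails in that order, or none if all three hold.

azimuthal sum: 2 − 1 − 1 = 0  ✓
2 ≤ 1 ≤ 6 (triangle on l)  ✗
L = 4 + 2 + 1 = 7 (odd)

triangle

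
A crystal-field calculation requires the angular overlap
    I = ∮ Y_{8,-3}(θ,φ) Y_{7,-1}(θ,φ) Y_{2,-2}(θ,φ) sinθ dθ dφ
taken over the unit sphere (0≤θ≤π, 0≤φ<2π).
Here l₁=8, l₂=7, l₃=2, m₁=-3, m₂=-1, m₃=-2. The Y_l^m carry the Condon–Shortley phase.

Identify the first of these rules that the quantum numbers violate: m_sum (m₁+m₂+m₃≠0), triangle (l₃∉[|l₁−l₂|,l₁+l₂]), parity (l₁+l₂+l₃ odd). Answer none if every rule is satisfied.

azimuthal sum: -3 − 1 − 2 = -6  ✗
1 ≤ 2 ≤ 15 (triangle on l)
L = 8 + 7 + 2 = 17 (odd)

m_sum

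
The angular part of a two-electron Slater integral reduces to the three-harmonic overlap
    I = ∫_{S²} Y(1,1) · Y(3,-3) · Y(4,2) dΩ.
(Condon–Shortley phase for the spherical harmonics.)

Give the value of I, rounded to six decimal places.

m-sum 0 ✓  L=8 even ✓  2≤4≤4 ✓
Π(2lᵢ+1) = 3×7×9 = 189
triangle coeff Δ(1,3,4) = 1/252
Σ_t [0,0]: t=0:+1/36 = 1/36
(3j)²=4/63 [(1 3 4; 0 0 0)], sign=+1
Σ_t [0,0]: t=0:+1/1440 = 1/1440
(3j)²=1/252 [(1 3 4; 1 -3 2)], sign=+1
⇒ 4πI² = 1/21
I = (+1)√(1/21/(4π)) = 0.06155813

0.061558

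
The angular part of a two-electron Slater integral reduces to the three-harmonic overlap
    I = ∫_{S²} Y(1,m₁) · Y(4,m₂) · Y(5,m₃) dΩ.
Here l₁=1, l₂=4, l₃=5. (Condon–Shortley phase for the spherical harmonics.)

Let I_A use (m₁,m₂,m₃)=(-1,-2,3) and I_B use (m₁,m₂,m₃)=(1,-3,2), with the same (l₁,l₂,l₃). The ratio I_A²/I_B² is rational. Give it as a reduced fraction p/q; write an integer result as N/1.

Shared (l₁,l₂,l₃)=(1,4,5): N and (l;000)² cancel in I_A²/I_B².
A: Δ = 0!·2!·8!/11! = 1/495; Racah Σ t=0..0: t=0:+1/2880 = 1/2880; ⇒ 3j(1 4 5; -1 -2 3)² = 28/495, sgn +1
B: Δ = 0!·2!·8!/11! = 1/495; Racah Σ t=0..0: t=0:+1/10080 = 1/10080; ⇒ 3j(1 4 5; 1 -3 2)² = 1/165, sgn -1
I_A²/I_B² = (28/495)/(1/165) = 28/3

28/3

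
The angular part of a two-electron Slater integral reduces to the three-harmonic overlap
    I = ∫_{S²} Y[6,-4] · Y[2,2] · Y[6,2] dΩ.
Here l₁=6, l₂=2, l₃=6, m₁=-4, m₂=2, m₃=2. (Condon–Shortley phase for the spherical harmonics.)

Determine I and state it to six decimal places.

Rules hold: Σm=0, L=14 even, 4≤6≤8.
N = 13·5·13 = 845
Δ = 2!·10!·2!/15! = 1/90090
Racah Σ t=0..2: t=0:+1/69120 t=1:−1/14400 t=2:+1/69120 = -7/172800
⇒ 3j(6 2 6; 0 0 0)² = 14/715, sgn -1
Racah Σ t=2..2: t=2:+1/322560 = 1/322560
⇒ 3j(6 2 6; -4 2 2)² = 18/1001, sgn +1
4πI² = N·(3j₀)²·(3jₘ)² = 36/121
I = -1·√(0.297521/4π) = -0.15386989

-0.153870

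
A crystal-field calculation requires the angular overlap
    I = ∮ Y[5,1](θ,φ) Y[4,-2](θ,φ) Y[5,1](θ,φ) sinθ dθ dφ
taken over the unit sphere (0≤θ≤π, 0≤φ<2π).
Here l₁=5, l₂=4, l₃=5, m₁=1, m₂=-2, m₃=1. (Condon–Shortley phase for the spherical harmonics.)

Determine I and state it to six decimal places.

0.137240

m-sum 0 ✓  L=14 even ✓  1≤5≤9 ✓
Π(2lᵢ+1) = 11×9×11 = 1089
triangle coeff Δ(5,4,5) = 1/3153150
Σ_t [0,4]: t=0:+1/69120 t=1:−1/1728 t=2:+1/576 t=3:−1/1728 t=4:+1/69120 = 7/11520
(3j)²=2/143 [(5 4 5; 0 0 0)], sign=-1
Σ_t [0,2]: t=0:+1/4608 t=1:−1/1296 t=2:+1/4608 = -7/20736
(3j)²=20/1287 [(5 4 5; 1 -2 1)], sign=-1
⇒ 4πI² = 40/169
I = (+1)√(40/169/(4π)) = 0.13724032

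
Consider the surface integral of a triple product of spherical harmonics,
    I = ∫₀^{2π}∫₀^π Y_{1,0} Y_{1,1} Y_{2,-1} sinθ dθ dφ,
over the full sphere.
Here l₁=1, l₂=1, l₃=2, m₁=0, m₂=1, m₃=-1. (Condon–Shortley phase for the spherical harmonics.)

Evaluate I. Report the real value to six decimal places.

-0.218510

Rules hold: Σm=0, L=4 even, 0≤2≤2.
N = 3·3·5 = 45
Δ = 0!·2!·2!/5! = 1/30
Racah Σ t=0..0: t=0:+1/1 = 1/1
⇒ 3j(1 1 2; 0 0 0)² = 2/15, sgn +1
Racah Σ t=0..0: t=0:+1/2 = 1/2
⇒ 3j(1 1 2; 0 1 -1)² = 1/10, sgn -1
4πI² = N·(3j₀)²·(3jₘ)² = 3/5
I = -1·√(0.6/4π) = -0.21850969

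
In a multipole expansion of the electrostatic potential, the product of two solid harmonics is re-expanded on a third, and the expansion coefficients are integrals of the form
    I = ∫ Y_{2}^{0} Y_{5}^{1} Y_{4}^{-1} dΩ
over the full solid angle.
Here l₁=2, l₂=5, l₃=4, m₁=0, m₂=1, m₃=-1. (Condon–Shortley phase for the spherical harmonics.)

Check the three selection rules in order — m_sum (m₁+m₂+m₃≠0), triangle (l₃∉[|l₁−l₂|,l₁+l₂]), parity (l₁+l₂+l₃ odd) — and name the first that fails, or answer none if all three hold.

parity

Σmᵢ = 0  ✓
l₃∈[|l₁−l₂|,l₁+l₂]=[3,7], have l₃=4  ✓
Σlᵢ = 11 ⇒ odd  ✗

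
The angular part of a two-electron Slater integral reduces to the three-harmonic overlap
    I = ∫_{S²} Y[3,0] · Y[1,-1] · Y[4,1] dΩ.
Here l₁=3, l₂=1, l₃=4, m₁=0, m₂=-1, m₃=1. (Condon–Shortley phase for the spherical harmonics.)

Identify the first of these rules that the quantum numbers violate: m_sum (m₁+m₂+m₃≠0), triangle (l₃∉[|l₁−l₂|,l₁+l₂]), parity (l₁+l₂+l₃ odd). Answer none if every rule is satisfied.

m₁+m₂+m₃ = 0 − 1 + 1 = 0  ✓
triangle: |3−1|=2 ≤ l₃=4 ≤ 3+1=4  ✓
parity: l₁+l₂+l₃ = 8 is even  ✓

none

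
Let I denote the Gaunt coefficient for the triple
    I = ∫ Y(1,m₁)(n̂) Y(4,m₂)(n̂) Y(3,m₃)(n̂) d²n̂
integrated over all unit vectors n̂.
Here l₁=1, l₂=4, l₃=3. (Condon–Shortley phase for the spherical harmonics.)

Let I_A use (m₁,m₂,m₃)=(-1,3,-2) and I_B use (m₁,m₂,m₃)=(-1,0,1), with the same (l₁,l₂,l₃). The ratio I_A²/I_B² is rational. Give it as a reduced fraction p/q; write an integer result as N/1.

7/2

l's match ⇒ only the (l;m) 3-j factors differ between A and B.
A: triangle coeff Δ(1,4,3) = 1/252; Σ_t [2,2]: t=2:+1/240 = 1/240; (3j)²=1/12 [(1 4 3; -1 3 -2)], sign=-1
B: triangle coeff Δ(1,4,3) = 1/252; Σ_t [2,2]: t=2:+1/96 = 1/96; (3j)²=1/42 [(1 4 3; -1 0 1)], sign=+1
I_A²/I_B² = (1/12)/(1/42) = 7/2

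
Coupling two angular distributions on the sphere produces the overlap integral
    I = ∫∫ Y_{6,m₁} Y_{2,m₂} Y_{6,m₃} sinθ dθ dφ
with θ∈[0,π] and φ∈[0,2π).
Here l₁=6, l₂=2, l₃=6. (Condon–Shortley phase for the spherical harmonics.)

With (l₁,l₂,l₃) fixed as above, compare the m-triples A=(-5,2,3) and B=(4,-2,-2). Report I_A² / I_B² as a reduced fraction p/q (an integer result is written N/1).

11/18

Same 6,2,6: normalisation and zero-m 3j drop out of the ratio.
A: Δ: 2! 10! 2! / 15! → 1/90090; sum: t=2:+1/1451520 = 1/1451520; 3j²(6 2 6; -5 2 3) = Δ·Π!·Σ² = 1/91  (sign -1)
B: Δ: 2! 10! 2! / 15! → 1/90090; sum: t=0:+1/322560 = 1/322560; 3j²(6 2 6; 4 -2 -2) = Δ·Π!·Σ² = 18/1001  (sign +1)
I_A²/I_B² = (1/91)/(18/1001) = 11/18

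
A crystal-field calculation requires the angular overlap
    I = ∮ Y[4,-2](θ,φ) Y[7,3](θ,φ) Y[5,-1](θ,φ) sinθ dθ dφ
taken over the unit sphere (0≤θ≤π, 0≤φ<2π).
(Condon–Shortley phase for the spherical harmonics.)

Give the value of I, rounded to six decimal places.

m-sum 0 ✓  L=16 even ✓  3≤5≤11 ✓
Π(2lᵢ+1) = 9×15×11 = 1485
triangle coeff Δ(4,7,5) = 1/6126120
Σ_t [2,4]: t=2:+1/69120 t=3:−1/20736 t=4:+1/69120 = -1/51840
(3j)²=280/21879 [(4 7 5; 0 0 0)], sign=+1
Σ_t [4,6]: t=4:+1/138240 t=5:−1/86400 t=6:+1/829440 = -13/4147200
(3j)²=13/3740 [(4 7 5; -2 3 -1)], sign=-1
⇒ 4πI² = 210/3179
I = (-1)√(210/3179/(4π)) = -0.07250358

-0.072504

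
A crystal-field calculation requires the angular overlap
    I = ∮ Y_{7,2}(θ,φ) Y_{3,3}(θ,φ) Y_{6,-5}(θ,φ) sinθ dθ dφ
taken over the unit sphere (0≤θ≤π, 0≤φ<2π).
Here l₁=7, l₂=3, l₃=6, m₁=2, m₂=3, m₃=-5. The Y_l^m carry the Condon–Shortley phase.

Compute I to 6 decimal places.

Checks pass: Σm=0; 16 even; l₃=6∈[4,10].
(2·7+1)(2·3+1)(2·6+1) = 1365
Δ: 4! 10! 2! / 17! → 1/2042040
sum: t=1:−1/207360 t=2:+1/57600 t=3:−1/207360 = 1/129600
3j²(7 3 6; 0 0 0) = Δ·Π!·Σ² = 168/12155  (sign +1)
sum: t=4:+1/17418240 = 1/17418240
3j²(7 3 6; 2 3 -5) = Δ·Π!·Σ² = 25/12376  (sign -1)
combine: 4πI² = 1365·168/12155·25/12376 = 1575/41327
take √, sign -1: I = -0.05507042

-0.055070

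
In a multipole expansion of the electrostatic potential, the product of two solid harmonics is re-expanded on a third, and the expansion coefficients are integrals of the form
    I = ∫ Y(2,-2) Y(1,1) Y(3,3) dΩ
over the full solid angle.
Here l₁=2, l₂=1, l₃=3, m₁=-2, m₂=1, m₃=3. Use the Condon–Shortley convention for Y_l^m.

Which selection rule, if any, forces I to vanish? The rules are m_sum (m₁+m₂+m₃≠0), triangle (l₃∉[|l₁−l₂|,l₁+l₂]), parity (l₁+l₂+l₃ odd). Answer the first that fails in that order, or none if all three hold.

m_sum

azimuthal sum: -2 + 1 + 3 = 2  ✗
1 ≤ 3 ≤ 3 (triangle on l)
L = 2 + 1 + 3 = 6 (even)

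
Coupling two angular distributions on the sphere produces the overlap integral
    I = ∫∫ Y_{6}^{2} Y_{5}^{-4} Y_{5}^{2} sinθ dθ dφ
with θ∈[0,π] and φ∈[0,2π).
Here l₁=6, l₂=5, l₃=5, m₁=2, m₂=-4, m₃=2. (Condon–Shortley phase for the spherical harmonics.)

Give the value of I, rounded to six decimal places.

0.108910

Checks pass: Σm=0; 16 even; l₃=5∈[1,11].
(2·6+1)(2·5+1)(2·5+1) = 1573
Δ: 6! 6! 4! / 17! → 1/28588560
sum: t=1:−1/345600 t=2:+1/13824 t=3:−1/5184 t=4:+1/13824 t=5:−1/345600 = -7/129600
3j²(6 5 5; 0 0 0) = Δ·Π!·Σ² = 80/7293  (sign +1)
sum: t=0:+1/207360 t=1:−1/103680 = -1/207360
3j²(6 5 5; 2 -4 2) = Δ·Π!·Σ² = 21/2431  (sign +1)
combine: 4πI² = 1573·80/7293·21/2431 = 560/3757
take √, sign +1: I = 0.10891018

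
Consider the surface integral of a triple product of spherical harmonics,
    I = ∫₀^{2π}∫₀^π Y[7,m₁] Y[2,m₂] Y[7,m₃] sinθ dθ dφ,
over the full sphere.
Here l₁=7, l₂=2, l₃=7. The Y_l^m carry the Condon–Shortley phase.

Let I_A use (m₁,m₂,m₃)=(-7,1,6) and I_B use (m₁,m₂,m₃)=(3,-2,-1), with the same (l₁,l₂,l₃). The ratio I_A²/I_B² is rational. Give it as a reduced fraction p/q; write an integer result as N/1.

Same 7,2,7: normalisation and zero-m 3j drop out of the ratio.
A: Δ: 2! 12! 2! / 17! → 1/185640; sum: t=2:+1/958003200 = 1/958003200; 3j²(7 2 7; -7 1 6) = Δ·Π!·Σ² = 13/680  (sign -1)
B: Δ: 2! 12! 2! / 17! → 1/185640; sum: t=0:+1/3870720 = 1/3870720; 3j²(7 2 7; 3 -2 -1) = Δ·Π!·Σ² = 135/6188  (sign +1)
I_A²/I_B² = (13/680)/(135/6188) = 1183/1350

1183/1350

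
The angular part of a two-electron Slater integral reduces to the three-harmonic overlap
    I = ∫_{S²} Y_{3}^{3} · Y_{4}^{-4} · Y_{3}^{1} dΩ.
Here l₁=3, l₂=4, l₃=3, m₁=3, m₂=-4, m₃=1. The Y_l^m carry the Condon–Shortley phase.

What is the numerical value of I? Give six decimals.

m-sum 0 ✓  L=10 even ✓  1≤3≤7 ✓
Π(2lᵢ+1) = 7×9×7 = 441
triangle coeff Δ(3,4,3) = 1/34650
Σ_t [1,3]: t=1:−1/72 t=2:+1/16 t=3:−1/72 = 5/144
(3j)²=2/77 [(3 4 3; 0 0 0)], sign=-1
Σ_t [0,0]: t=0:+1/1152 = 1/1152
(3j)²=1/33 [(3 4 3; 3 -4 1)], sign=+1
⇒ 4πI² = 42/121
I = (-1)√(42/121/(4π)) = -0.16619847

-0.166198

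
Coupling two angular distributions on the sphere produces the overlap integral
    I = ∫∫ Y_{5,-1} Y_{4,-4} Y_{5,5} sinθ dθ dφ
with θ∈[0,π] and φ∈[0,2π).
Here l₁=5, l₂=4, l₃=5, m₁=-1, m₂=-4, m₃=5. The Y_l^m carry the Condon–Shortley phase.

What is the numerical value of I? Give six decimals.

-0.075170

m-sum 0 ✓  L=14 even ✓  1≤5≤9 ✓
Π(2lᵢ+1) = 11×9×11 = 1089
triangle coeff Δ(5,4,5) = 1/3153150
Σ_t [0,4]: t=0:+1/69120 t=1:−1/1728 t=2:+1/576 t=3:−1/1728 t=4:+1/69120 = 7/11520
(3j)²=2/143 [(5 4 5; 0 0 0)], sign=-1
Σ_t [0,0]: t=0:+1/414720 = 1/414720
(3j)²=2/429 [(5 4 5; -1 -4 5)], sign=+1
⇒ 4πI² = 12/169
I = (-1)√(12/169/(4π)) = -0.07516962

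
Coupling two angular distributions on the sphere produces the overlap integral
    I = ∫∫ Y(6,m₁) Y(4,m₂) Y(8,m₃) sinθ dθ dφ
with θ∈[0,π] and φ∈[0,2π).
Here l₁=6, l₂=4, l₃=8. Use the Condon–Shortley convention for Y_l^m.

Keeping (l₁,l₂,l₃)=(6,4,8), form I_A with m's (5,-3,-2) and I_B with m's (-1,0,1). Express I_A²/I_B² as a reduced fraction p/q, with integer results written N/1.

9251/26508

l's match ⇒ only the (l;m) 3-j factors differ between A and B.
A: triangle coeff Δ(6,4,8) = 1/23279256; Σ_t [0,1]: t=0:+1/87091200 t=1:−1/2612736000 = 29/2612736000; (3j)²=841/302328 [(6 4 8; 5 -3 -2)], sign=+1
B: triangle coeff Δ(6,4,8) = 1/23279256; Σ_t [0,2]: t=0:+1/2903040 t=1:−1/622080 t=2:+1/1382400 = -47/87091200; (3j)²=2209/277134 [(6 4 8; -1 0 1)], sign=+1
I_A²/I_B² = (841/302328)/(2209/277134) = 9251/26508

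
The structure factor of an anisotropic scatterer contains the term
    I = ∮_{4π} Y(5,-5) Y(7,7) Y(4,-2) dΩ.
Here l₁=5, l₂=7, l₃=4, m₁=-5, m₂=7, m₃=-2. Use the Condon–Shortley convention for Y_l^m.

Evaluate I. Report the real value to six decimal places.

0.182648

Rules hold: Σm=0, L=16 even, 2≤4≤12.
N = 11·15·9 = 1485
Δ = 8!·2!·6!/17! = 1/6126120
Racah Σ t=3..5: t=3:−1/69120 t=4:+1/20736 t=5:−1/69120 = 1/51840
⇒ 3j(5 7 4; 0 0 0)² = 280/21879, sgn +1
Racah Σ t=8..8: t=8:+1/58060800 = 1/58060800
⇒ 3j(5 7 4; -5 7 -2)² = 3/136, sgn +1
4πI² = N·(3j₀)²·(3jₘ)² = 1575/3757
I = +1·√(0.419217/4π) = 0.18264793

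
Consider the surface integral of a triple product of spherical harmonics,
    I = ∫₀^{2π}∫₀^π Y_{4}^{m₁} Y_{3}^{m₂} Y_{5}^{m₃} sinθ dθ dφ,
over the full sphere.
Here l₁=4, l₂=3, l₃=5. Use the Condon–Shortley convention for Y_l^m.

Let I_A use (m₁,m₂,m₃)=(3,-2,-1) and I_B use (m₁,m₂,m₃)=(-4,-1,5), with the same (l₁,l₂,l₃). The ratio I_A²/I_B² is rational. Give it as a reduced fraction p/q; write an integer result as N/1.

Same 4,3,5: normalisation and zero-m 3j drop out of the ratio.
A: Δ: 2! 6! 4! / 13! → 1/180180; sum: t=0:+1/1440 t=1:−1/17280 = 11/17280; 3j²(4 3 5; 3 -2 -1) = Δ·Π!·Σ² = 11/468  (sign +1)
B: Δ: 2! 6! 4! / 13! → 1/180180; sum: t=2:+1/34560 = 1/34560; 3j²(4 3 5; -4 -1 5) = Δ·Π!·Σ² = 14/429  (sign +1)
I_A²/I_B² = (11/468)/(14/429) = 121/168

121/168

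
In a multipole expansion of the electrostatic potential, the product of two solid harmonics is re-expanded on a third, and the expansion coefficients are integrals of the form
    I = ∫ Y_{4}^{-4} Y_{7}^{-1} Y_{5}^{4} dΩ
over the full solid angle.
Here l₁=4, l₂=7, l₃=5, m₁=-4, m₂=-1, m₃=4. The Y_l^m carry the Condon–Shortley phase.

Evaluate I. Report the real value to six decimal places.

0.000000

m-sum = -4 − 1 + 4 = -1 ≠ 0 ⇒ I = 0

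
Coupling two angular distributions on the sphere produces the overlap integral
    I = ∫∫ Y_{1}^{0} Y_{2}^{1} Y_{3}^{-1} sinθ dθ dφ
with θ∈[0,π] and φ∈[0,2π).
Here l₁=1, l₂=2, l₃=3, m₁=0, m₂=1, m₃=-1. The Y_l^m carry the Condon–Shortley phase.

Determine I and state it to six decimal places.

-0.233597

Rules hold: Σm=0, L=6 even, 1≤3≤3.
N = 3·5·7 = 105
Δ = 0!·2!·4!/7! = 1/105
Racah Σ t=0..0: t=0:+1/4 = 1/4
⇒ 3j(1 2 3; 0 0 0)² = 3/35, sgn -1
Racah Σ t=0..0: t=0:+1/6 = 1/6
⇒ 3j(1 2 3; 0 1 -1)² = 8/105, sgn +1
4πI² = N·(3j₀)²·(3jₘ)² = 24/35
I = -1·√(0.685714/4π) = -0.23359668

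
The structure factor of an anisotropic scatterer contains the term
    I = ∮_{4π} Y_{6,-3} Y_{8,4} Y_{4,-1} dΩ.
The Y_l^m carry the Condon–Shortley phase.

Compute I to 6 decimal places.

m-sum 0 ✓  L=18 even ✓  2≤4≤14 ✓
Π(2lᵢ+1) = 13×17×9 = 1989
triangle coeff Δ(6,8,4) = 1/23279256
Σ_t [4,6]: t=4:+1/1658880 t=5:−1/518400 t=6:+1/1658880 = -1/1382400
(3j)²=504/46189 [(6 8 4; 0 0 0)], sign=-1
Σ_t [7,9]: t=7:−1/7257600 t=8:+1/3870720 t=9:−1/26127360 = 43/522547200
(3j)²=1849/352716 [(6 8 4; -3 4 -1)], sign=-1
⇒ 4πI² = 99846/877591
I = (+1)√(99846/877591/(4π)) = 0.09515121

0.095151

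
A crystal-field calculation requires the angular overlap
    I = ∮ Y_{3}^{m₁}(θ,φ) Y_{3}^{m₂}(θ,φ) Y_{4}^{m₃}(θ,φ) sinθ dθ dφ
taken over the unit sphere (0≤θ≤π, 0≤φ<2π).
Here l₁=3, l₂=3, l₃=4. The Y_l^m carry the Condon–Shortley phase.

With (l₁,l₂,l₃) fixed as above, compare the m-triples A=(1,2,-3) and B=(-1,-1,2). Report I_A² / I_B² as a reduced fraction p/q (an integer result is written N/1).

Same 3,3,4: normalisation and zero-m 3j drop out of the ratio.
A: Δ: 2! 4! 4! / 11! → 1/34650; sum: t=1:−1/144 t=2:+1/288 = -1/288; 3j²(3 3 4; 1 2 -3) = Δ·Π!·Σ² = 1/99  (sign +1)
B: Δ: 2! 4! 4! / 11! → 1/34650; sum: t=0:+1/192 t=1:−1/36 t=2:+1/192 = -5/288; 3j²(3 3 4; -1 -1 2) = Δ·Π!·Σ² = 20/693  (sign -1)
I_A²/I_B² = (1/99)/(20/693) = 7/20

7/20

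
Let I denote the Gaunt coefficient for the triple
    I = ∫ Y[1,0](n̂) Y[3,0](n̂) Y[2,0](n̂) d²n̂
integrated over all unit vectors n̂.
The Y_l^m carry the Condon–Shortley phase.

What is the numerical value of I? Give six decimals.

0.247767

Checks pass: Σm=0; 6 even; l₃=2∈[2,4].
(2·1+1)(2·3+1)(2·2+1) = 105
Δ: 2! 0! 4! / 7! → 1/105
sum: t=1:−1/4 = -1/4
3j²(1 3 2; 0 0 0) = Δ·Π!·Σ² = 3/35  (sign -1)
(m-triple is (0,0,0) — same symbol as above.)
combine: 4πI² = 105·3/35·3/35 = 27/35
take √, sign +1: I = 0.24776670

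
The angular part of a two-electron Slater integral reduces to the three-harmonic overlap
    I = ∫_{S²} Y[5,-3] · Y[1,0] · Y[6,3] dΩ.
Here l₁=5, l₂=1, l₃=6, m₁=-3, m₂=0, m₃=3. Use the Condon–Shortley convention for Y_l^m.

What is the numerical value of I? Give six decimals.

-0.212310

Rules hold: Σm=0, L=12 even, 4≤6≤6.
N = 11·3·13 = 429
Δ = 0!·10!·2!/13! = 1/858
Racah Σ t=0..0: t=0:+1/14400 = 1/14400
⇒ 3j(5 1 6; 0 0 0)² = 6/143, sgn +1
Racah Σ t=0..0: t=0:+1/80640 = 1/80640
⇒ 3j(5 1 6; -3 0 3)² = 9/286, sgn -1
4πI² = N·(3j₀)²·(3jₘ)² = 81/143
I = -1·√(0.566434/4π) = -0.21230956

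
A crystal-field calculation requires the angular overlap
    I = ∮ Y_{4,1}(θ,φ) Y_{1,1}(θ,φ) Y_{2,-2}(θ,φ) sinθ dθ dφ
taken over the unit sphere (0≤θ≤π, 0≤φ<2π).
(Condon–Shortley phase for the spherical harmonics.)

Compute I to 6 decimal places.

0.000000

l₃=2 ∉ [3,5] — triangle fails ⇒ I = 0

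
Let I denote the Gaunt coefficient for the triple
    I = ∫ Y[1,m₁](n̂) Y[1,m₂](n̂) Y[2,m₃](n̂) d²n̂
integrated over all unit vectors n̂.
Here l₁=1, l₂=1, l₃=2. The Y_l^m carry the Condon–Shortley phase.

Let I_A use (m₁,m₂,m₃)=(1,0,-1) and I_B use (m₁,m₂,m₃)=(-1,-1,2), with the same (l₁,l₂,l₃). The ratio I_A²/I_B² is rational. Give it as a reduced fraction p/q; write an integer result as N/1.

Shared (l₁,l₂,l₃)=(1,1,2): N and (l;000)² cancel in I_A²/I_B².
A: Δ = 0!·2!·2!/5! = 1/30; Racah Σ t=0..0: t=0:+1/2 = 1/2; ⇒ 3j(1 1 2; 1 0 -1)² = 1/10, sgn -1
B: Δ = 0!·2!·2!/5! = 1/30; Racah Σ t=0..0: t=0:+1/4 = 1/4; ⇒ 3j(1 1 2; -1 -1 2)² = 1/5, sgn +1
I_A²/I_B² = (1/10)/(1/5) = 1/2

1/2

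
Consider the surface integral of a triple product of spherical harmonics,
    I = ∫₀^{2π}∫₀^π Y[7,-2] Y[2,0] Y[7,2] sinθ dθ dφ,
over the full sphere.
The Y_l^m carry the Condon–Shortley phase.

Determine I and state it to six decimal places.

0.125586

Checks pass: Σm=0; 16 even; l₃=7∈[5,9].
(2·7+1)(2·2+1)(2·7+1) = 1125
Δ: 2! 12! 2! / 17! → 1/185640
sum: t=0:+1/2419200 t=1:−1/518400 t=2:+1/2419200 = -1/907200
3j²(7 2 7; 0 0 0) = Δ·Π!·Σ² = 56/3315  (sign +1)
sum: t=0:+1/8709120 t=1:−1/967680 t=2:+1/2419200 = -11/21772800
3j²(7 2 7; -2 0 2) = Δ·Π!·Σ² = 242/23205  (sign +1)
combine: 4πI² = 1125·56/3315·242/23205 = 9680/48841
take √, sign +1: I = 0.12558578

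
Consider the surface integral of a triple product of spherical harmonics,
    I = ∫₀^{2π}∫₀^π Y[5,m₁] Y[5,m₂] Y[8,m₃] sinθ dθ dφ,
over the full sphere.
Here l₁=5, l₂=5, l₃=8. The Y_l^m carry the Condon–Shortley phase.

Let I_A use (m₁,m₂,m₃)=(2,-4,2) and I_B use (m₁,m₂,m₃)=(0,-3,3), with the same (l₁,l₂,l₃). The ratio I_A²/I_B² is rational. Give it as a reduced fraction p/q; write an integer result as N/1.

343/110

Shared (l₁,l₂,l₃)=(5,5,8): N and (l;000)² cancel in I_A²/I_B².
A: Δ = 2!·8!·8!/19! = 1/37413090; Racah Σ t=0..1: t=0:+1/7257600 t=1:−1/58060800 = 1/8294400; ⇒ 3j(5 5 8; 2 -4 2)² = 1029/92378, sgn +1
B: Δ = 2!·8!·8!/19! = 1/37413090; Racah Σ t=0..2: t=0:+1/2073600 t=1:−1/2903040 t=2:+1/58060800 = 1/6451200; ⇒ 3j(5 5 8; 0 -3 3)² = 15/4199, sgn -1
I_A²/I_B² = (1029/92378)/(15/4199) = 343/110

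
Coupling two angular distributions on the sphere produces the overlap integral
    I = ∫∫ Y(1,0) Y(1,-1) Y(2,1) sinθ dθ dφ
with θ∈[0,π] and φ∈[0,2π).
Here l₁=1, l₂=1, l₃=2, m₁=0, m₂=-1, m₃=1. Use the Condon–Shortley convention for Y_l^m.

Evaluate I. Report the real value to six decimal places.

Checks pass: Σm=0; 4 even; l₃=2∈[0,2].
(2·1+1)(2·1+1)(2·2+1) = 45
Δ: 0! 2! 2! / 5! → 1/30
sum: t=0:+1/1 = 1/1
3j²(1 1 2; 0 0 0) = Δ·Π!·Σ² = 2/15  (sign +1)
sum: t=0:+1/2 = 1/2
3j²(1 1 2; 0 -1 1) = Δ·Π!·Σ² = 1/10  (sign -1)
combine: 4πI² = 45·2/15·1/10 = 3/5
take √, sign -1: I = -0.21850969

-0.218510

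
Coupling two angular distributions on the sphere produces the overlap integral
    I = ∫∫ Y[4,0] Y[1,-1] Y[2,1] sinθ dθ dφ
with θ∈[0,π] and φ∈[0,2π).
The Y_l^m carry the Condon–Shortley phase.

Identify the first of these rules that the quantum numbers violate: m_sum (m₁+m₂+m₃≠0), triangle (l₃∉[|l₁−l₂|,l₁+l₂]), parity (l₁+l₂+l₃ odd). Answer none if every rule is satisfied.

triangle

Σmᵢ = 0  ✓
l₃∈[|l₁−l₂|,l₁+l₂]=[3,5], have l₃=2  ✗
Σlᵢ = 7 ⇒ odd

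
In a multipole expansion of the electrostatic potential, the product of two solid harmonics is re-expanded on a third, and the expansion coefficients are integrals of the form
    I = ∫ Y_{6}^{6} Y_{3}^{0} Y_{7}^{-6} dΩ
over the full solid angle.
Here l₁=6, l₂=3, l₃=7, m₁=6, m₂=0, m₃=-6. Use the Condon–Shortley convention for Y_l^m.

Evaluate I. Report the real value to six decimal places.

m-sum 0 ✓  L=16 even ✓  3≤7≤9 ✓
Π(2lᵢ+1) = 13×7×15 = 1365
triangle coeff Δ(6,3,7) = 1/2042040
Σ_t [0,2]: t=0:+1/207360 t=1:−1/57600 t=2:+1/207360 = -1/129600
(3j)²=168/12155 [(6 3 7; 0 0 0)], sign=+1
Σ_t [0,0]: t=0:+1/43545600 = 1/43545600
(3j)²=33/1190 [(6 3 7; 6 0 -6)], sign=-1
⇒ 4πI² = 756/1445
I = (-1)√(756/1445/(4π)) = -0.20404316

-0.204043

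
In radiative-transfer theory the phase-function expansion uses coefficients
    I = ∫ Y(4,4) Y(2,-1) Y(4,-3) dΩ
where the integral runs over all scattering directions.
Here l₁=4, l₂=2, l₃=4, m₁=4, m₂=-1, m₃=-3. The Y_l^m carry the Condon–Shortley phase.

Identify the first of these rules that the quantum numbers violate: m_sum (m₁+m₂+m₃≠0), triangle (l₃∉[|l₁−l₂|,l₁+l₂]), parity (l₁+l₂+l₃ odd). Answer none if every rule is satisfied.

none

Σmᵢ = 0  ✓
l₃∈[|l₁−l₂|,l₁+l₂]=[2,6], have l₃=4  ✓
Σlᵢ = 10 ⇒ even  ✓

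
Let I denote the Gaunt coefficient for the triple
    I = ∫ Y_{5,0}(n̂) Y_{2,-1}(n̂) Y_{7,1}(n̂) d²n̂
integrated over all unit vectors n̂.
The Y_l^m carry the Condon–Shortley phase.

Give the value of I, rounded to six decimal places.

-0.207724

Checks pass: Σm=0; 14 even; l₃=7∈[3,7].
(2·5+1)(2·2+1)(2·7+1) = 825
Δ: 0! 10! 4! / 15! → 1/15015
sum: t=0:+1/57600 = 1/57600
3j²(5 2 7; 0 0 0) = Δ·Π!·Σ² = 21/715  (sign -1)
sum: t=0:+1/86400 = 1/86400
3j²(5 2 7; 0 -1 1) = Δ·Π!·Σ² = 16/715  (sign +1)
combine: 4πI² = 825·21/715·16/715 = 1008/1859
take √, sign -1: I = -0.20772350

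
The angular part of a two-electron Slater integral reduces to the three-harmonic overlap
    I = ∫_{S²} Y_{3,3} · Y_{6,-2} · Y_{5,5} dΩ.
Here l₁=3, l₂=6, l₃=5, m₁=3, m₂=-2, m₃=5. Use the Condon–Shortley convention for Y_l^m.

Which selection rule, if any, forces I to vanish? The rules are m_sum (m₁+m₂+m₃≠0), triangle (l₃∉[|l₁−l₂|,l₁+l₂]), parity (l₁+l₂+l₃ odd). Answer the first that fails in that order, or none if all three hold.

m_sum

m₁+m₂+m₃ = 3 − 2 + 5 = 6  ✗
triangle: |3−6|=3 ≤ l₃=5 ≤ 3+6=9
parity: l₁+l₂+l₃ = 14 is even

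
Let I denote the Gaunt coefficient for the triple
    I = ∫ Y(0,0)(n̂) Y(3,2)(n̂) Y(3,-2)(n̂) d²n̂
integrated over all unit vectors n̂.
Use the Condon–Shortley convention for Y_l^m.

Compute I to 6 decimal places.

Checks pass: Σm=0; 6 even; l₃=3∈[3,3].
(2·0+1)(2·3+1)(2·3+1) = 49
Δ: 0! 0! 6! / 7! → 1/7
sum: t=0:+1/36 = 1/36
3j²(0 3 3; 0 0 0) = Δ·Π!·Σ² = 1/7  (sign -1)
sum: t=0:+1/120 = 1/120
3j²(0 3 3; 0 2 -2) = Δ·Π!·Σ² = 1/7  (sign -1)
combine: 4πI² = 49·1/7·1/7 = 1/1
take √, sign +1: I = 0.28209479

0.282095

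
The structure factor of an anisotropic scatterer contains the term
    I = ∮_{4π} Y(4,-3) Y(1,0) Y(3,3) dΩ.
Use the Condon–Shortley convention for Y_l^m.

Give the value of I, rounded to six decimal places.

-0.162868

Checks pass: Σm=0; 8 even; l₃=3∈[3,5].
(2·4+1)(2·1+1)(2·3+1) = 189
Δ: 2! 6! 0! / 9! → 1/252
sum: t=1:−1/36 = -1/36
3j²(4 1 3; 0 0 0) = Δ·Π!·Σ² = 4/63  (sign +1)
sum: t=1:−1/720 = -1/720
3j²(4 1 3; -3 0 3) = Δ·Π!·Σ² = 1/36  (sign -1)
combine: 4πI² = 189·4/63·1/36 = 1/3
take √, sign -1: I = -0.16286750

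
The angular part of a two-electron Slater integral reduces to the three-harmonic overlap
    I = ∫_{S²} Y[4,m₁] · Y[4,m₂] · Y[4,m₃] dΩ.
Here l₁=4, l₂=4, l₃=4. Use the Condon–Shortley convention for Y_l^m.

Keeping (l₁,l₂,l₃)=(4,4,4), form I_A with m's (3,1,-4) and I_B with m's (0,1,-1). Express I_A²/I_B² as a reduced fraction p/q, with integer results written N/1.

490/81

l's match ⇒ only the (l;m) 3-j factors differ between A and B.
A: triangle coeff Δ(4,4,4) = 1/450450; Σ_t [1,1]: t=1:−1/3456 = -1/3456; (3j)²=35/1287 [(4 4 4; 3 1 -4)], sign=-1
B: triangle coeff Δ(4,4,4) = 1/450450; Σ_t [1,4]: t=1:−1/864 t=2:+1/96 t=3:−1/144 t=4:+1/3456 = 1/384; (3j)²=9/2002 [(4 4 4; 0 1 -1)], sign=-1
I_A²/I_B² = (35/1287)/(9/2002) = 490/81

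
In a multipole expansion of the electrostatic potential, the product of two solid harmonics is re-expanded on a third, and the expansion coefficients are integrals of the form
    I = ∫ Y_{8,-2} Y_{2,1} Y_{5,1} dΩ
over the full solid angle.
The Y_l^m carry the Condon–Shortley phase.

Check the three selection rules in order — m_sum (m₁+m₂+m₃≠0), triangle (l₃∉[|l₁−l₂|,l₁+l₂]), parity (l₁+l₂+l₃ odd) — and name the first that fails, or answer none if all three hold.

m₁+m₂+m₃ = -2 + 1 + 1 = 0  ✓
triangle: |8−2|=6 ≤ l₃=5 ≤ 8+2=10  ✗
parity: l₁+l₂+l₃ = 15 is odd

triangle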